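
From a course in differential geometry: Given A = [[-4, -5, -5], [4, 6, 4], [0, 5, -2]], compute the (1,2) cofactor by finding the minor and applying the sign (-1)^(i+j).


To find cofactor C_{12}, delete row 1 and column 2.
The resulting 2x2 submatrix is: [[4, 4], [0, -2]]
Minor M_{12} = 4*-2 - 4*0
  = -8 - 0 = -8
Sign = (-1)^(1+2) = (-1)^3 = -1
Cofactor C_{12} = -1 * -8 = 8

8


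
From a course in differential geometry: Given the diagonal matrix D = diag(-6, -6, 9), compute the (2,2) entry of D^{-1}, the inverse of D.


For a diagonal matrix, the inverse has entries (D^{-1})_{ii} = 1/d_{ii}.
The diagonal entries are: d_{11} = -6, d_{22} = -6, d_{33} = 9
We need (D^{-1})_{22} = 1/d_{22} = 1/-6 = -1/6

-1/6


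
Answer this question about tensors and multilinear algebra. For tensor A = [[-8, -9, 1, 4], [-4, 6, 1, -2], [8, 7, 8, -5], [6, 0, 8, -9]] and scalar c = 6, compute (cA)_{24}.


Scalar multiplication: (cA)_{ij} = c * A_{ij}.
c = 6
A_{24} = -2
(cA)_{24} = 6 * -2 = -12

-12


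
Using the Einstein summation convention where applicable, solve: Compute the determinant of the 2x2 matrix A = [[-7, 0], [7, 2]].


For a 2x2 matrix [[a, b], [c, d]], det = a*d - b*c.
a = -7, b = 0, c = 7, d = 2
a*d = -7 * 2 = -14
b*c = 0 * 7 = 0
det = -14 - 0 = -14

-14


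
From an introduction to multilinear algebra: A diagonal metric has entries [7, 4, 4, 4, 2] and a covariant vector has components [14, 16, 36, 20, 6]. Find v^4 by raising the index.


To raise an index with a diagonal metric: v^i = v_i / g_{ii}.
For index 4: v_4 = 20, g_{44} = 4
v^4 = 20 / 4 = 5

5


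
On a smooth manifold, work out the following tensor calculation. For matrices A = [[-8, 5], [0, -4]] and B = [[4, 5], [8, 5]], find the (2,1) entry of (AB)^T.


(AB)^T_{ij} = (AB)_{ji} = sum_k A_{jk} B_{ki}.
For i=2, j=1 we need (AB)_{12}:
A_{11} * B_{12} = -8 * 5 = -40
A_{12} * B_{22} = 5 * 5 = 25
Sum = -40 + 25 = -15

-15


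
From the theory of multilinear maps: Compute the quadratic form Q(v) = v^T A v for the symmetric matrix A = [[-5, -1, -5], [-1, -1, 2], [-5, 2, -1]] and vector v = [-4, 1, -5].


First compute Av:
(Av)_1 = -5*-4 + -1*1 + -5*-5 = 44
(Av)_2 = -1*-4 + -1*1 + 2*-5 = -7
(Av)_3 = -5*-4 + 2*1 + -1*-5 = 27
Av = [44, -7, 27]
Then v^T (Av) = -4*44 + 1*-7 + -5*27
= -176 + -7 + -135 = -318

-318


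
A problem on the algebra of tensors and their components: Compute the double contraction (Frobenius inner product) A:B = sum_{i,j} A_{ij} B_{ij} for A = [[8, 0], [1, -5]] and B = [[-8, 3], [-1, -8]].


A:B = sum over all i,j of A_{ij} * B_{ij}.
Row 1: 8*-8=-64, 0*3=0 => row sum = -64
Row 2: 1*-1=-1, -5*-8=40 => row sum = 39
Total = -64 + 39 = -25

-25


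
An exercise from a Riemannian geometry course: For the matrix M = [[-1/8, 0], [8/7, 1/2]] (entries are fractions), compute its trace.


The trace is the sum of diagonal entries.
Diagonal: M[1,1] = -1/8, M[2,2] = 1/2
Tr(M) = -1/8 + 1/2
Computing step by step:
After adding M[1,1]: -1/8
After adding M[2,2]: 3/8
Tr(M) = 3/8

3/8


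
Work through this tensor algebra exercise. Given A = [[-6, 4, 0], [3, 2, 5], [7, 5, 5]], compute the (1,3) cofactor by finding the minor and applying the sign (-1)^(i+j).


To find cofactor C_{13}, delete row 1 and column 3.
The resulting 2x2 submatrix is: [[3, 2], [7, 5]]
Minor M_{13} = 3*5 - 2*7
  = 15 - 14 = 1
Sign = (-1)^(1+3) = (-1)^4 = 1
Cofactor C_{13} = 1 * 1 = 1

1


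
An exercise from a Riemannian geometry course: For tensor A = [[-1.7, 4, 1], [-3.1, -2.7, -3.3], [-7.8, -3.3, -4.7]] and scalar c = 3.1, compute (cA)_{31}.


Scalar multiplication: (cA)_{ij} = c * A_{ij}.
c = 3.1
A_{31} = -7.8
(cA)_{31} = 3.1 * -7.8 = -24.18

-24.18


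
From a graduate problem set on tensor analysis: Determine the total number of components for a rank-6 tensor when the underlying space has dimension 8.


The number of components of a rank-r tensor in d dimensions is d^r.
Here d = 8 and r = 6.
8^6 = 262144

262144


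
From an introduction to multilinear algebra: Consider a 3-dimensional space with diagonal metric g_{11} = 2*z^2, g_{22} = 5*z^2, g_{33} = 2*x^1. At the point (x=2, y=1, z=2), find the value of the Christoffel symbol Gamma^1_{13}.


For a diagonal metric, Gamma^k_{ij} = (1/2) g^{kk} (dg_{ik}/dx_j + dg_{jk}/dx_i - dg_{ij}/dx_k).
The metric is diagonal, so g_{ab} = 0 for a != b.
At the given point: g_{11} = 8, g_{22} = 20, g_{33} = 4
g^{11} = 1/8
dg_{11}/dx_3 = dg_{11}/dx_3 = 8
dg_{31}/dx_1 = 0 (off-diagonal)
dg_{13}/dx_1 = 0 (off-diagonal)
Numerator = 8 + 0 - 0 = 8
Gamma^1_{13} = 8 / (2 * 8) = 1/2

1/2


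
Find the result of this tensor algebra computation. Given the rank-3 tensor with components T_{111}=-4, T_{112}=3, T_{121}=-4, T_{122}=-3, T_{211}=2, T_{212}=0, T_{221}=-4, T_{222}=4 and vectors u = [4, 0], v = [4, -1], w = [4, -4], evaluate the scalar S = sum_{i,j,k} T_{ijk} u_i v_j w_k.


S = sum over i,j,k of T_{ijk} u_i v_j w_k. Expanding all 8 terms:
T_{111}*u_1*v_1*w_1 = -4*4*4*4 = -256  (running total: -256)
T_{112}*u_1*v_1*w_2 = 3*4*4*-4 = -192  (running total: -448)
T_{121}*u_1*v_2*w_1 = -4*4*-1*4 = 64  (running total: -384)
T_{122}*u_1*v_2*w_2 = -3*4*-1*-4 = -48  (running total: -432)
T_{211}*u_2*v_1*w_1 = 2*0*4*4 = 0  (running total: -432)
T_{212}*u_2*v_1*w_2 = 0*0*4*-4 = 0  (running total: -432)
T_{221}*u_2*v_2*w_1 = -4*0*-1*4 = 0  (running total: -432)
T_{222}*u_2*v_2*w_2 = 4*0*-1*-4 = 0  (running total: -432)
S = -432

-432


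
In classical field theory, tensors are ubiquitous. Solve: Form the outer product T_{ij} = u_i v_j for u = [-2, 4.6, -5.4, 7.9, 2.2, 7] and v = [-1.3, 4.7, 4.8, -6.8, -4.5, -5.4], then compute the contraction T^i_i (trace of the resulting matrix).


The outer product gives T_{ij} = u_i v_j.
The trace (contraction) is Tr(T) = sum_i T_{ii} = sum_i u_i v_i.
Diagonal entries:
T_{11} = u_1 * v_1 = -2 * -1.3 = 2.6
T_{22} = u_2 * v_2 = 4.6 * 4.7 = 21.62
T_{33} = u_3 * v_3 = -5.4 * 4.8 = -25.92
T_{44} = u_4 * v_4 = 7.9 * -6.8 = -53.72
T_{55} = u_5 * v_5 = 2.2 * -4.5 = -9.9
T_{66} = u_6 * v_6 = 7 * -5.4 = -37.8
Tr(T) = 2.6 + 21.62 + -25.92 + -53.72 + -9.9 + -37.8 = -103.12

-103.12


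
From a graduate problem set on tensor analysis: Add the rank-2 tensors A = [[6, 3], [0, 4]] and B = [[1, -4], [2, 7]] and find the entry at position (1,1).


Tensor addition is component-wise: (A + B)_{ij} = A_{ij} + B_{ij}.
A_{11} = 6
B_{11} = 1
(A + B)_{11} = 6 + 1 = 7

7


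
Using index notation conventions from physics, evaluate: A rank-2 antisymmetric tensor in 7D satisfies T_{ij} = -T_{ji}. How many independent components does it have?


An antisymmetric rank-2 tensor satisfies A_{ij} = -A_{ji}, so diagonal entries are zero.
The independent components are the upper-triangular entries: C(n, 2) = n(n-1)/2.
n = 7
C(7, 2) = 7 * 6 / 2 = 42 / 2 = 21

21


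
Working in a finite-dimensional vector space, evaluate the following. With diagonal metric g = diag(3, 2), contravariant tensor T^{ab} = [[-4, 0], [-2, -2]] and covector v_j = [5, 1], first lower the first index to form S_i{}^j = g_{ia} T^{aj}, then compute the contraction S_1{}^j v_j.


Step 1: lower the first index. For a diagonal metric, g_{ia} T^{aj} = g_{ii} T^{ij} (no sum on i).
g_{11} = 3
S_1{}^1 = 3 * T^{11} = 3 * -4 = -12
S_1{}^2 = 3 * T^{12} = 3 * 0 = 0
Step 2: contract S_1{}^j with v_j.
S_1{}^1 * v_1 = -12 * 5 = -60
S_1{}^2 * v_2 = 0 * 1 = 0
Result = -60 + 0 = -60

-60


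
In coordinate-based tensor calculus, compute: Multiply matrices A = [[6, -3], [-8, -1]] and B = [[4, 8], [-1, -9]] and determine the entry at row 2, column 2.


(AB)_{ij} = sum_k A_{ik} B_{kj}.
For i=2, j=2:
A_{21} * B_{12} = -8 * 8 = -64
A_{22} * B_{22} = -1 * -9 = 9
Sum = -64 + 9 = -55

-55


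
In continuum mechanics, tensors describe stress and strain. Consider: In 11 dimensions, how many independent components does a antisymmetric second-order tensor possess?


A antisymmetric rank-2 tensor in d dimensions has d(d-1)/2 independent components.
d = 11
d(d-1)/2 = 11 * 10 / 2 = 110 / 2 = 55

55


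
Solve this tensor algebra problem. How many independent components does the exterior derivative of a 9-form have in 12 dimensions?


The exterior derivative of a p-form is a (p+1)-form.
Its number of independent components is C(n, p+1).
n = 12, p+1 = 10
C(12, 10) = 66

66


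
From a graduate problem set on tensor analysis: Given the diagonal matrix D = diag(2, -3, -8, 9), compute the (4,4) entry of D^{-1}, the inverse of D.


For a diagonal matrix, the inverse has entries (D^{-1})_{ii} = 1/d_{ii}.
The diagonal entries are: d_{11} = 2, d_{22} = -3, d_{33} = -8, d_{44} = 9
We need (D^{-1})_{44} = 1/d_{44} = 1/9 = 1/9

1/9


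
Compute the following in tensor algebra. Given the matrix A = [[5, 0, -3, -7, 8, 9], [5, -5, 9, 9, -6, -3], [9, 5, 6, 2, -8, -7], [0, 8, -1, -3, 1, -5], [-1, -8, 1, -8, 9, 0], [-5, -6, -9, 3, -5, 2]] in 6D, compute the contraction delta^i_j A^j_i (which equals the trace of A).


The contraction (trace) of a rank-2 tensor is the sum of its diagonal elements.
Diagonal entries: A[1,1] = 5, A[2,2] = -5, A[3,3] = 6, A[4,4] = -3, A[5,5] = 9, A[6,6] = 2
Tr(A) = 5 + -5 + 6 + -3 + 9 + 2 = 14

14


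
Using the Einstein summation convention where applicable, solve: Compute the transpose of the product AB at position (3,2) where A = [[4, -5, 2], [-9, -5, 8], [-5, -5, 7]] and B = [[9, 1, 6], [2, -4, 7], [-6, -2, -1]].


(AB)^T_{ij} = (AB)_{ji} = sum_k A_{jk} B_{ki}.
For i=3, j=2 we need (AB)_{23}:
A_{21} * B_{13} = -9 * 6 = -54
A_{22} * B_{23} = -5 * 7 = -35
A_{23} * B_{33} = 8 * -1 = -8
Sum = -54 + -35 + -8 = -97

-97


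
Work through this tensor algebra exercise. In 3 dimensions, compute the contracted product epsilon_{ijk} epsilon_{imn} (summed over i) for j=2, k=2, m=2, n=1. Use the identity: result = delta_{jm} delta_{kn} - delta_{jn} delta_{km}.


Using the identity: epsilon_{ijk} epsilon_{imn} = delta_{jm} delta_{kn} - delta_{jn} delta_{km}.
delta_{22} = 1
delta_{21} = 0
delta_{21} = 0
delta_{22} = 1
Result = 1 * 0 - 0 * 1 = 0 - 0 = 0

0


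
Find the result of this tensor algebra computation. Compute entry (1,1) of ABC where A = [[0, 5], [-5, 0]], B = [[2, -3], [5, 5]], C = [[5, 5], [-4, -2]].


(ABC)_{11} = sum_m (AB)_{1m} C_{m1}. First compute row 1 of AB.
(AB)_{11} = 0*2 + 5*5 = 25
(AB)_{12} = 0*-3 + 5*5 = 25
Now contract with column 1 of C:
(AB)_{11} * C_{11} = 25 * 5 = 125
(AB)_{12} * C_{21} = 25 * -4 = -100
(ABC)_{11} = 125 + -100 = 25

25


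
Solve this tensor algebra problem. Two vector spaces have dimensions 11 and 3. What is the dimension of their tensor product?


The dimension of a tensor product is the product of dimensions.
dim(V) = 11, dim(W) = 3
dim(V (x) W) = 11 * 3 = 33

33


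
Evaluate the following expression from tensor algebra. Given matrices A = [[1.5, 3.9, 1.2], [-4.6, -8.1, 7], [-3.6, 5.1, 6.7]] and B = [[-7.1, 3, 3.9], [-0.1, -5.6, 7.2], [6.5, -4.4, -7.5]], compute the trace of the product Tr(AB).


Tr(AB) = sum_i (AB)_{ii} where (AB)_{ii} = sum_k A_{ik} B_{ki}.
(AB)_{11} = 1.5*-7.1 + 3.9*-0.1 + 1.2*6.5 = -3.24
(AB)_{22} = -4.6*3 + -8.1*-5.6 + 7*-4.4 = 0.76
(AB)_{33} = -3.6*3.9 + 5.1*7.2 + 6.7*-7.5 = -27.57
Tr(AB) = -3.24 + 0.76 + -27.57 = -30.05

-30.05


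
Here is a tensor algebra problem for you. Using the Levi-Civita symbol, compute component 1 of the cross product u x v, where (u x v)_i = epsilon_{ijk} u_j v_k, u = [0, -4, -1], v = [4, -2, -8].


(u x v)_1 = sum_{j,k} epsilon_{1jk} u_j v_k. Only permutations of (1,2,3) contribute; the two non-zero terms are:
eps_{123} u_2 v_3 = 1 * -4 * -8 = 32
eps_{132} u_3 v_2 = -1 * -1 * -2 = -2
(u x v)_1 = 30

30


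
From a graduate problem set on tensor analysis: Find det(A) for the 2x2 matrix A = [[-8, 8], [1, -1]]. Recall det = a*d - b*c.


For a 2x2 matrix [[a, b], [c, d]], det = a*d - b*c.
a = -8, b = 8, c = 1, d = -1
a*d = -8 * -1 = 8
b*c = 8 * 1 = 8
det = 8 - 8 = 0

0


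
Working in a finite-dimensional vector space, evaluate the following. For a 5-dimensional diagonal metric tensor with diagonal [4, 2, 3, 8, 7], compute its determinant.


For a diagonal metric, the determinant is the product of diagonal entries.
Diagonal entries: 4, 2, 3, 8, 7
det(g) = 4 * 2 * 3 * 8 * 7 = 1344

1344


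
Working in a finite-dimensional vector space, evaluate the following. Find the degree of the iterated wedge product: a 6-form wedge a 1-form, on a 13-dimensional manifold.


The degree of a wedge product is the sum of the degrees of the individual forms.
Degrees: 6, 1
Total degree = 6 + 1 = 7

7


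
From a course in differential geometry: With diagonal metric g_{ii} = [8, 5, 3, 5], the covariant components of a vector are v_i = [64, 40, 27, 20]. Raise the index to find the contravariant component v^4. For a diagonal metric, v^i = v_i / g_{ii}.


To raise an index with a diagonal metric: v^i = v_i / g_{ii}.
For index 4: v_4 = 20, g_{44} = 5
v^4 = 20 / 5 = 4

4


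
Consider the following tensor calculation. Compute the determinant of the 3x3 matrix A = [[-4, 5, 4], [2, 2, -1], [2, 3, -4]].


Expanding along the first row, det(A) = a11*M_11 - a12*M_12 + a13*M_13, where M_1j is the (1,j) minor.
Minor M_11 = 2*-4 - -1*3 = -5
Minor M_12 = 2*-4 - -1*2 = -6
Minor M_13 = 2*3 - 2*2 = 2
det = -4*(-5) - 5*(-6) + 4*(2)
    = 20 - -30 + 8
    = 58

58


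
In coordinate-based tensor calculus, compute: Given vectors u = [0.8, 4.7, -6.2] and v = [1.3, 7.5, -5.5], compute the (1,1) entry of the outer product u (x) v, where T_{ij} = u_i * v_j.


The outer product entry T_{ij} = u_i * v_j.
We need i=1, j=1.
u_1 = 0.8, v_1 = 1.3
T_{1,1} = 0.8 * 1.3 = 1.04

1.04


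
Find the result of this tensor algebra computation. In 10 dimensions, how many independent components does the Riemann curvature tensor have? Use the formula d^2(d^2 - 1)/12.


The Riemann tensor in d dimensions has d^2(d^2 - 1)/12 independent components.
d = 10, so d^2 = 100
d^2 - 1 = 99
d^2(d^2 - 1) = 100 * 99 = 9900
Divide by 12: 9900 / 12 = 825

825


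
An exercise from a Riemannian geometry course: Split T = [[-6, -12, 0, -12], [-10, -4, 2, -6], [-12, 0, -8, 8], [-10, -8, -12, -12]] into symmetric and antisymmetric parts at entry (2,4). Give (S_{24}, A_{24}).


T_{24} = -6
T_{42} = -8
S_{24} = (-6 + -8)/2 = -14/2 = -7
A_{24} = (-6 - -8)/2 = 2/2 = 1
Check: S + A = -7 + 1 = -6 = T_{24}.

(-7, 1)


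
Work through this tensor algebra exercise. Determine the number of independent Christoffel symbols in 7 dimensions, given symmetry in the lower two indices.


Christoffel symbols Gamma^k_{ij} are symmetric in i,j, so there are d * d(d+1)/2 independent symbols.
d = 7
d(d+1)/2 = 7 * 8 / 2 = 28
Total = 7 * 28 = 196

196


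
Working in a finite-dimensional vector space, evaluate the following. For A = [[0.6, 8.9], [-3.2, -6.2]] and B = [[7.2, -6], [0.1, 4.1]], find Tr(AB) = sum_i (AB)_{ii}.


Tr(AB) = sum_i (AB)_{ii} where (AB)_{ii} = sum_k A_{ik} B_{ki}.
(AB)_{11} = 0.6*7.2 + 8.9*0.1 = 5.21
(AB)_{22} = -3.2*-6 + -6.2*4.1 = -6.22
Tr(AB) = 5.21 + -6.22 = -1.01

-1.01


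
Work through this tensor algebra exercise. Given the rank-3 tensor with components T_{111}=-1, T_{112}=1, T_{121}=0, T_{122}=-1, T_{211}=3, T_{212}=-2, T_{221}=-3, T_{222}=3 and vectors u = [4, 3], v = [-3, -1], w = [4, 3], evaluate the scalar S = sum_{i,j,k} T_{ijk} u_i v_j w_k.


S = sum over i,j,k of T_{ijk} u_i v_j w_k. Expanding all 8 terms:
T_{111}*u_1*v_1*w_1 = -1*4*-3*4 = 48  (running total: 48)
T_{112}*u_1*v_1*w_2 = 1*4*-3*3 = -36  (running total: 12)
T_{121}*u_1*v_2*w_1 = 0*4*-1*4 = 0  (running total: 12)
T_{122}*u_1*v_2*w_2 = -1*4*-1*3 = 12  (running total: 24)
T_{211}*u_2*v_1*w_1 = 3*3*-3*4 = -108  (running total: -84)
T_{212}*u_2*v_1*w_2 = -2*3*-3*3 = 54  (running total: -30)
T_{221}*u_2*v_2*w_1 = -3*3*-1*4 = 36  (running total: 6)
T_{222}*u_2*v_2*w_2 = 3*3*-1*3 = -27  (running total: -21)
S = -21

-21


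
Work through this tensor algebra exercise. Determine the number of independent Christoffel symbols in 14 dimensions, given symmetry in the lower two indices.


Christoffel symbols Gamma^k_{ij} are symmetric in i,j, so there are d * d(d+1)/2 independent symbols.
d = 14
d(d+1)/2 = 14 * 15 / 2 = 105
Total = 14 * 105 = 1470

1470


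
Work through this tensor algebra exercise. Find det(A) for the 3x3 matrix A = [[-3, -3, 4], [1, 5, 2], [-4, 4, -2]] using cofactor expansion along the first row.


Expanding along the first row, det(A) = a11*M_11 - a12*M_12 + a13*M_13, where M_1j is the (1,j) minor.
Minor M_11 = 5*-2 - 2*4 = -18
Minor M_12 = 1*-2 - 2*-4 = 6
Minor M_13 = 1*4 - 5*-4 = 24
det = -3*(-18) - -3*(6) + 4*(24)
    = 54 - -18 + 96
    = 168

168


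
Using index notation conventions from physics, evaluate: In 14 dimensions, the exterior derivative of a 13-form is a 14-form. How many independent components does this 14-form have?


The exterior derivative of a p-form is a (p+1)-form.
Its number of independent components is C(n, p+1).
n = 14, p+1 = 14
C(14, 14) = 1

1


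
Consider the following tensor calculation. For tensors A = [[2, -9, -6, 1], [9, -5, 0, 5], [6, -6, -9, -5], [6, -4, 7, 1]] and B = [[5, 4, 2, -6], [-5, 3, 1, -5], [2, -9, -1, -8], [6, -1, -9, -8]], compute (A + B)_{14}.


Tensor addition is component-wise: (A + B)_{ij} = A_{ij} + B_{ij}.
A_{14} = 1
B_{14} = -6
(A + B)_{14} = 1 + -6 = -5

-5


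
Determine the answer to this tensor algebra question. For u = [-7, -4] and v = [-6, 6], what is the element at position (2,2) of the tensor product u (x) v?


The outer product entry T_{ij} = u_i * v_j.
We need i=2, j=2.
u_2 = -4, v_2 = 6
T_{2,2} = -4 * 6 = -24

-24


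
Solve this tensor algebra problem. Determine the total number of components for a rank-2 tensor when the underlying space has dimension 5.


The number of components of a rank-r tensor in d dimensions is d^r.
Here d = 5 and r = 2.
5^2 = 25

25


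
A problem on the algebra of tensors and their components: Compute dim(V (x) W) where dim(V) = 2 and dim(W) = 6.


The dimension of a tensor product is the product of dimensions.
dim(V) = 2, dim(W) = 6
dim(V (x) W) = 2 * 6 = 12

12


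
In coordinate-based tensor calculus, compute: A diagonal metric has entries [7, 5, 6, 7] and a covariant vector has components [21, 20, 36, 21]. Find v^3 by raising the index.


To raise an index with a diagonal metric: v^i = v_i / g_{ii}.
For index 3: v_3 = 36, g_{33} = 6
v^3 = 36 / 6 = 6

6


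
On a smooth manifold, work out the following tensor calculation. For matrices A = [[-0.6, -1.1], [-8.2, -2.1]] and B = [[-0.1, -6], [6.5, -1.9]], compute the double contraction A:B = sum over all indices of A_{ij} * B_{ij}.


A:B = sum over all i,j of A_{ij} * B_{ij}.
Row 1: -0.6*-0.1=0.06, -1.1*-6=6.6 => row sum = 6.66
Row 2: -8.2*6.5=-53.3, -2.1*-1.9=3.99 => row sum = -49.31
Total = 6.66 + -49.31 = -42.65

-42.65


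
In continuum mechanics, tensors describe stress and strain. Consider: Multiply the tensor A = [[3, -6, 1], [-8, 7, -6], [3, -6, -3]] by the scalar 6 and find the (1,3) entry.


Scalar multiplication: (cA)_{ij} = c * A_{ij}.
c = 6
A_{13} = 1
(cA)_{13} = 6 * 1 = 6

6


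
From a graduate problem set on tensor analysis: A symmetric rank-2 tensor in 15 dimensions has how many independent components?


A symmetric rank-2 tensor in d dimensions has d(d+1)/2 independent components.
d = 15
d(d+1)/2 = 15 * 16 / 2 = 240 / 2 = 120

120


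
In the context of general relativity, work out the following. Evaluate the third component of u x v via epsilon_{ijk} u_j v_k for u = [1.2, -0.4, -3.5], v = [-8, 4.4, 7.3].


(u x v)_3 = sum_{j,k} epsilon_{3jk} u_j v_k. Only permutations of (1,2,3) contribute; the two non-zero terms are:
eps_{312} u_1 v_2 = 1 * 1.2 * 4.4 = 5.28
eps_{321} u_2 v_1 = -1 * -0.4 * -8 = -3.2
(u x v)_3 = 2.08

2.08


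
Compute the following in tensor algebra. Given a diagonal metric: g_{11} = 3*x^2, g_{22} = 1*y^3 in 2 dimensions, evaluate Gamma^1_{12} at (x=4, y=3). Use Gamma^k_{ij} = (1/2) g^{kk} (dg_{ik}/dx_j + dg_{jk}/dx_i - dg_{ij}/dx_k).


For a diagonal metric, Gamma^k_{ij} = (1/2) g^{kk} (dg_{ik}/dx_j + dg_{jk}/dx_i - dg_{ij}/dx_k).
The metric is diagonal, so g_{ab} = 0 for a != b.
At the given point: g_{11} = 48, g_{22} = 27
g^{11} = 1/48
dg_{11}/dx_2 = dg_{11}/dx_2 = 0
dg_{21}/dx_1 = 0 (off-diagonal)
dg_{12}/dx_1 = 0 (off-diagonal)
Numerator = 0 + 0 - 0 = 0
Gamma^1_{12} = 0 / (2 * 48) = 0

0


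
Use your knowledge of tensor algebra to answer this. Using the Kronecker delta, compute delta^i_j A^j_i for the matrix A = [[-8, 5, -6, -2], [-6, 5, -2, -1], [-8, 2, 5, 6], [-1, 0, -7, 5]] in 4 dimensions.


The contraction (trace) of a rank-2 tensor is the sum of its diagonal elements.
Diagonal entries: A[1,1] = -8, A[2,2] = 5, A[3,3] = 5, A[4,4] = 5
Tr(A) = -8 + 5 + 5 + 5 = 7

7


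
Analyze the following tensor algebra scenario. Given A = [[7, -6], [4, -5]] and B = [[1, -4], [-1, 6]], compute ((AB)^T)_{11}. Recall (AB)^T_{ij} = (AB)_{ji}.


(AB)^T_{ij} = (AB)_{ji} = sum_k A_{jk} B_{ki}.
For i=1, j=1 we need (AB)_{11}:
A_{11} * B_{11} = 7 * 1 = 7
A_{12} * B_{21} = -6 * -1 = 6
Sum = 7 + 6 = 13

13


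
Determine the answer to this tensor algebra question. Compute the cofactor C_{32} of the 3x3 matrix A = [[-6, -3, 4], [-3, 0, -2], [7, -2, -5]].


To find cofactor C_{32}, delete row 3 and column 2.
The resulting 2x2 submatrix is: [[-6, 4], [-3, -2]]
Minor M_{32} = -6*-2 - 4*-3
  = 12 - -12 = 24
Sign = (-1)^(3+2) = (-1)^5 = -1
Cofactor C_{32} = -1 * 24 = -24

-24


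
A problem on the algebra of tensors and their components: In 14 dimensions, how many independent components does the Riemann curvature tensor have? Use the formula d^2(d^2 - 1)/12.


The Riemann tensor in d dimensions has d^2(d^2 - 1)/12 independent components.
d = 14, so d^2 = 196
d^2 - 1 = 195
d^2(d^2 - 1) = 196 * 195 = 38220
Divide by 12: 38220 / 12 = 3185

3185


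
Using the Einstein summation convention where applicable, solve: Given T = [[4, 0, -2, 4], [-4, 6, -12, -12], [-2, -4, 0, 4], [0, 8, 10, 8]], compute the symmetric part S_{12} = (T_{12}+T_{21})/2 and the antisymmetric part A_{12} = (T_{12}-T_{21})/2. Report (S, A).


T_{12} = 0
T_{21} = -4
S_{12} = (0 + -4)/2 = -4/2 = -2
A_{12} = (0 - -4)/2 = 4/2 = 2
Check: S + A = -2 + 2 = 0 = T_{12}.

(-2, 2)


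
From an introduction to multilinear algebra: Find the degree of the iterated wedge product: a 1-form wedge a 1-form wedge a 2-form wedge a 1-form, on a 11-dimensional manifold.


The degree of a wedge product is the sum of the degrees of the individual forms.
Degrees: 1, 1, 2, 1
Total degree = 1 + 1 + 2 + 1 = 5

5


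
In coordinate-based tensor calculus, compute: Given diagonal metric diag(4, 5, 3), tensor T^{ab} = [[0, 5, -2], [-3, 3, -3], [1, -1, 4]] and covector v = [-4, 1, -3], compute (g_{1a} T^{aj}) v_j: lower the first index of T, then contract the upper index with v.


Step 1: lower the first index. For a diagonal metric, g_{ia} T^{aj} = g_{ii} T^{ij} (no sum on i).
g_{11} = 4
S_1{}^1 = 4 * T^{11} = 4 * 0 = 0
S_1{}^2 = 4 * T^{12} = 4 * 5 = 20
S_1{}^3 = 4 * T^{13} = 4 * -2 = -8
Step 2: contract S_1{}^j with v_j.
S_1{}^1 * v_1 = 0 * -4 = 0
S_1{}^2 * v_2 = 20 * 1 = 20
S_1{}^3 * v_3 = -8 * -3 = 24
Result = 0 + 20 + 24 = 44

44


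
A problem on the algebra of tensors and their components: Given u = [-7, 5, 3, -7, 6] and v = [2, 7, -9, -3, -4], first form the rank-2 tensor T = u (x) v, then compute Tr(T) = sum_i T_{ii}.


The outer product gives T_{ij} = u_i v_j.
The trace (contraction) is Tr(T) = sum_i T_{ii} = sum_i u_i v_i.
Diagonal entries:
T_{11} = u_1 * v_1 = -7 * 2 = -14
T_{22} = u_2 * v_2 = 5 * 7 = 35
T_{33} = u_3 * v_3 = 3 * -9 = -27
T_{44} = u_4 * v_4 = -7 * -3 = 21
T_{55} = u_5 * v_5 = 6 * -4 = -24
Tr(T) = -14 + 35 + -27 + 21 + -24 = -9

-9


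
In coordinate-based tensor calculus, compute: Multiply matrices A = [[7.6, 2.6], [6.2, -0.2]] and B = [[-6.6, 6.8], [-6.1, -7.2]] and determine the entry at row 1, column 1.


(AB)_{ij} = sum_k A_{ik} B_{kj}.
For i=1, j=1:
A_{11} * B_{11} = 7.6 * -6.6 = -50.16
A_{12} * B_{21} = 2.6 * -6.1 = -15.86
Sum = -50.16 + -15.86 = -66.02

-66.02


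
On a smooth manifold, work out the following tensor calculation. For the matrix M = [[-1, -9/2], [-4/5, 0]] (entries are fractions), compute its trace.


The trace is the sum of diagonal entries.
Diagonal: M[1,1] = -1, M[2,2] = 0
Tr(M) = -1 + 0
Computing step by step:
After adding M[1,1]: -1
After adding M[2,2]: -1
Tr(M) = -1

-1


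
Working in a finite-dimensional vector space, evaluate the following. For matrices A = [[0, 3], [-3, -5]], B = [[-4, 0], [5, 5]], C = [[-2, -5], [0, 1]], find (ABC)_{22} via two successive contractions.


(ABC)_{22} = sum_m (AB)_{2m} C_{m2}. First compute row 2 of AB.
(AB)_{21} = -3*-4 + -5*5 = -13
(AB)_{22} = -3*0 + -5*5 = -25
Now contract with column 2 of C:
(AB)_{21} * C_{12} = -13 * -5 = 65
(AB)_{22} * C_{22} = -25 * 1 = -25
(ABC)_{22} = 65 + -25 = 40

40


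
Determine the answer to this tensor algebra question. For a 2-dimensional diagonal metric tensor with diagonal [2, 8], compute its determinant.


For a diagonal metric, the determinant is the product of diagonal entries.
Diagonal entries: 2, 8
det(g) = 2 * 8 = 16

16


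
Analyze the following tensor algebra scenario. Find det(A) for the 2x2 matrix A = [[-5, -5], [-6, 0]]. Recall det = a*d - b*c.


For a 2x2 matrix [[a, b], [c, d]], det = a*d - b*c.
a = -5, b = -5, c = -6, d = 0
a*d = -5 * 0 = 0
b*c = -5 * -6 = 30
det = 0 - 30 = -30

-30


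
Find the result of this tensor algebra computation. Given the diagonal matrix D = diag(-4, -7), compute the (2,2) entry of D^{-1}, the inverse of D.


For a diagonal matrix, the inverse has entries (D^{-1})_{ii} = 1/d_{ii}.
The diagonal entries are: d_{11} = -4, d_{22} = -7
We need (D^{-1})_{22} = 1/d_{22} = 1/-7 = -1/7

-1/7


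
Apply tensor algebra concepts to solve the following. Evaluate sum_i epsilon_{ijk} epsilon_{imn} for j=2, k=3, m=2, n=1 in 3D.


Using the identity: epsilon_{ijk} epsilon_{imn} = delta_{jm} delta_{kn} - delta_{jn} delta_{km}.
delta_{22} = 1
delta_{31} = 0
delta_{21} = 0
delta_{32} = 0
Result = 1 * 0 - 0 * 0 = 0 - 0 = 0

0


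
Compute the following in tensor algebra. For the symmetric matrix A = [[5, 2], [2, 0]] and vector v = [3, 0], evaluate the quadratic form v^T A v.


First compute Av:
(Av)_1 = 5*3 + 2*0 = 15
(Av)_2 = 2*3 + 0*0 = 6
Av = [15, 6]
Then v^T (Av) = 3*15 + 0*6
= 45 + 0 = 45

45


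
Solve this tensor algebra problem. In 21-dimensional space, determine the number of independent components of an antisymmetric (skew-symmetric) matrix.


An antisymmetric rank-2 tensor satisfies A_{ij} = -A_{ji}, so diagonal entries are zero.
The independent components are the upper-triangular entries: C(n, 2) = n(n-1)/2.
n = 21
C(21, 2) = 21 * 20 / 2 = 420 / 2 = 210

210


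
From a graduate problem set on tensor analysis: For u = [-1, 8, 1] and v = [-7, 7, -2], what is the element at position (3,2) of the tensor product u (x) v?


The outer product entry T_{ij} = u_i * v_j.
We need i=3, j=2.
u_3 = 1, v_2 = 7
T_{3,2} = 1 * 7 = 7

7


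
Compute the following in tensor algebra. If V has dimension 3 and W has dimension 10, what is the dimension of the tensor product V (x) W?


The dimension of a tensor product is the product of dimensions.
dim(V) = 3, dim(W) = 10
dim(V (x) W) = 3 * 10 = 30

30


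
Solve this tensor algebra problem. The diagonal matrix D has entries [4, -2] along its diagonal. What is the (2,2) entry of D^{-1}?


For a diagonal matrix, the inverse has entries (D^{-1})_{ii} = 1/d_{ii}.
The diagonal entries are: d_{11} = 4, d_{22} = -2
We need (D^{-1})_{22} = 1/d_{22} = 1/-2 = -1/2

-1/2


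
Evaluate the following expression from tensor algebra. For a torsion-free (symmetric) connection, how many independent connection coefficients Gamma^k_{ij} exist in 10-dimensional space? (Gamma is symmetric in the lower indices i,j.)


Christoffel symbols Gamma^k_{ij} are symmetric in i,j, so there are d * d(d+1)/2 independent symbols.
d = 10
d(d+1)/2 = 10 * 11 / 2 = 55
Total = 10 * 55 = 550

550


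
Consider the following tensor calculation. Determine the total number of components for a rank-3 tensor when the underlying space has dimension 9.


The number of components of a rank-r tensor in d dimensions is d^r.
Here d = 9 and r = 3.
9^3 = 729

729


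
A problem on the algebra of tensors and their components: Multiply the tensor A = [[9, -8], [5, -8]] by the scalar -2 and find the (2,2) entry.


Scalar multiplication: (cA)_{ij} = c * A_{ij}.
c = -2
A_{22} = -8
(cA)_{22} = -2 * -8 = 16

16


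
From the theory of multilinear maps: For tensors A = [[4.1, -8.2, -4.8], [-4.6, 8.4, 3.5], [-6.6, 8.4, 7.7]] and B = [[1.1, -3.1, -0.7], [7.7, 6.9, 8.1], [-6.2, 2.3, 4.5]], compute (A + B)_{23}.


Tensor addition is component-wise: (A + B)_{ij} = A_{ij} + B_{ij}.
A_{23} = 3.5
B_{23} = 8.1
(A + B)_{23} = 3.5 + 8.1 = 11.6

11.6


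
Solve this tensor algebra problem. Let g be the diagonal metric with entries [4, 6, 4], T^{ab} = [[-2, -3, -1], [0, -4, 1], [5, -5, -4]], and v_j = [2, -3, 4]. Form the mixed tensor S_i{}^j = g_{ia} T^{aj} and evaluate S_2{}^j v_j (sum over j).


Step 1: lower the first index. For a diagonal metric, g_{ia} T^{aj} = g_{ii} T^{ij} (no sum on i).
g_{22} = 6
S_2{}^1 = 6 * T^{21} = 6 * 0 = 0
S_2{}^2 = 6 * T^{22} = 6 * -4 = -24
S_2{}^3 = 6 * T^{23} = 6 * 1 = 6
Step 2: contract S_2{}^j with v_j.
S_2{}^1 * v_1 = 0 * 2 = 0
S_2{}^2 * v_2 = -24 * -3 = 72
S_2{}^3 * v_3 = 6 * 4 = 24
Result = 0 + 72 + 24 = 96

96


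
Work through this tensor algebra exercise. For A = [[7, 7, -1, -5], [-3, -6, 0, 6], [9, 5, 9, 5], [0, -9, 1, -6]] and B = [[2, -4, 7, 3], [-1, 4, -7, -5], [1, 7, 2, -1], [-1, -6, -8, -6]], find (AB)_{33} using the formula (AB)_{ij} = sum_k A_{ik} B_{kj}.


(AB)_{ij} = sum_k A_{ik} B_{kj}.
For i=3, j=3:
A_{31} * B_{13} = 9 * 7 = 63
A_{32} * B_{23} = 5 * -7 = -35
A_{33} * B_{33} = 9 * 2 = 18
A_{34} * B_{43} = 5 * -8 = -40
Sum = 63 + -35 + 18 + -40 = 6

6


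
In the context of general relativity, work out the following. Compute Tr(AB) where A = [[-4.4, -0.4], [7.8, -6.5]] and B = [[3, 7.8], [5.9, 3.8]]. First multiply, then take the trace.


Tr(AB) = sum_i (AB)_{ii} where (AB)_{ii} = sum_k A_{ik} B_{ki}.
(AB)_{11} = -4.4*3 + -0.4*5.9 = -15.56
(AB)_{22} = 7.8*7.8 + -6.5*3.8 = 36.14
Tr(AB) = -15.56 + 36.14 = 20.58

20.58


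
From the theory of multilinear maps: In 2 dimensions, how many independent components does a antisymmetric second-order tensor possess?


A antisymmetric rank-2 tensor in d dimensions has d(d-1)/2 independent components.
d = 2
d(d-1)/2 = 2 * 1 / 2 = 2 / 2 = 1

1


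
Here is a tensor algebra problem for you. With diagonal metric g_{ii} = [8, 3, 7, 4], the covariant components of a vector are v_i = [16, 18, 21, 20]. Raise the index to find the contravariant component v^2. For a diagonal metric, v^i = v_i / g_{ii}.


To raise an index with a diagonal metric: v^i = v_i / g_{ii}.
For index 2: v_2 = 18, g_{22} = 3
v^2 = 18 / 3 = 6

6


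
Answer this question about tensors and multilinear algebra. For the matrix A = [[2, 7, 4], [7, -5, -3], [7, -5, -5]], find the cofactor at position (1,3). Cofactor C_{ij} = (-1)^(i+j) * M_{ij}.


To find cofactor C_{13}, delete row 1 and column 3.
The resulting 2x2 submatrix is: [[7, -5], [7, -5]]
Minor M_{13} = 7*-5 - -5*7
  = -35 - -35 = 0
Sign = (-1)^(1+3) = (-1)^4 = 1
Cofactor C_{13} = 1 * 0 = 0

0


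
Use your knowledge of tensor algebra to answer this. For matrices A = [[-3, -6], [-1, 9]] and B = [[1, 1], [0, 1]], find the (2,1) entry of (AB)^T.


(AB)^T_{ij} = (AB)_{ji} = sum_k A_{jk} B_{ki}.
For i=2, j=1 we need (AB)_{12}:
A_{11} * B_{12} = -3 * 1 = -3
A_{12} * B_{22} = -6 * 1 = -6
Sum = -3 + -6 = -9

-9


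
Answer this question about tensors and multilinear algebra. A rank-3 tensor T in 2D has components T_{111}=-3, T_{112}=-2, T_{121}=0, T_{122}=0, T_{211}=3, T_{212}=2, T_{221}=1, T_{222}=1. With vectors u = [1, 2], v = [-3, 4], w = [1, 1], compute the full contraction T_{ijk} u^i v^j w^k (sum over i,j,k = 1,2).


S = sum over i,j,k of T_{ijk} u_i v_j w_k. Expanding all 8 terms:
T_{111}*u_1*v_1*w_1 = -3*1*-3*1 = 9  (running total: 9)
T_{112}*u_1*v_1*w_2 = -2*1*-3*1 = 6  (running total: 15)
T_{121}*u_1*v_2*w_1 = 0*1*4*1 = 0  (running total: 15)
T_{122}*u_1*v_2*w_2 = 0*1*4*1 = 0  (running total: 15)
T_{211}*u_2*v_1*w_1 = 3*2*-3*1 = -18  (running total: -3)
T_{212}*u_2*v_1*w_2 = 2*2*-3*1 = -12  (running total: -15)
T_{221}*u_2*v_2*w_1 = 1*2*4*1 = 8  (running total: -7)
T_{222}*u_2*v_2*w_2 = 1*2*4*1 = 8  (running total: 1)
S = 1

1


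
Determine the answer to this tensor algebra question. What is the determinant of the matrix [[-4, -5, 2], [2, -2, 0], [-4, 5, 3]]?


Expanding along the first row, det(A) = a11*M_11 - a12*M_12 + a13*M_13, where M_1j is the (1,j) minor.
Minor M_11 = -2*3 - 0*5 = -6
Minor M_12 = 2*3 - 0*-4 = 6
Minor M_13 = 2*5 - -2*-4 = 2
det = -4*(-6) - -5*(6) + 2*(2)
    = 24 - -30 + 4
    = 58

58


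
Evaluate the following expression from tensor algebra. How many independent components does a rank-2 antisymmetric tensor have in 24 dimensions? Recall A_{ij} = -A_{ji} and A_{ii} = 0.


An antisymmetric rank-2 tensor satisfies A_{ij} = -A_{ji}, so diagonal entries are zero.
The independent components are the upper-triangular entries: C(n, 2) = n(n-1)/2.
n = 24
C(24, 2) = 24 * 23 / 2 = 552 / 2 = 276

276


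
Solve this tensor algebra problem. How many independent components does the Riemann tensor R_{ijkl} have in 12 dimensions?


The Riemann tensor in d dimensions has d^2(d^2 - 1)/12 independent components.
d = 12, so d^2 = 144
d^2 - 1 = 143
d^2(d^2 - 1) = 144 * 143 = 20592
Divide by 12: 20592 / 12 = 1716

1716


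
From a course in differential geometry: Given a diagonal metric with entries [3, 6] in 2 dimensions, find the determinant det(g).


For a diagonal metric, the determinant is the product of diagonal entries.
Diagonal entries: 3, 6
det(g) = 3 * 6 = 18

18


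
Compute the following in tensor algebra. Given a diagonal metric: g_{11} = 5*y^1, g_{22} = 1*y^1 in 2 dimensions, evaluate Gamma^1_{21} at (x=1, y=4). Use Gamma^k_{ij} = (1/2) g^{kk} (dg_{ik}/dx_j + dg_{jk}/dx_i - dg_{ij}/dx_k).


For a diagonal metric, Gamma^k_{ij} = (1/2) g^{kk} (dg_{ik}/dx_j + dg_{jk}/dx_i - dg_{ij}/dx_k).
The metric is diagonal, so g_{ab} = 0 for a != b.
At the given point: g_{11} = 20, g_{22} = 4
g^{11} = 1/20
dg_{21}/dx_1 = 0 (off-diagonal)
dg_{11}/dx_2 = dg_{11}/dx_2 = 5
dg_{21}/dx_1 = 0 (off-diagonal)
Numerator = 0 + 5 - 0 = 5
Gamma^1_{21} = 5 / (2 * 20) = 1/8

1/8


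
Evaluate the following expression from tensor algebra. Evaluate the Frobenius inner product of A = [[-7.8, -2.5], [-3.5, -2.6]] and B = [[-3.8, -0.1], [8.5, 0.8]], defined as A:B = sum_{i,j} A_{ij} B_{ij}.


A:B = sum over all i,j of A_{ij} * B_{ij}.
Row 1: -7.8*-3.8=29.64, -2.5*-0.1=0.25 => row sum = 29.89
Row 2: -3.5*8.5=-29.75, -2.6*0.8=-2.08 => row sum = -31.83
Total = 29.89 + -31.83 = -1.94

-1.94


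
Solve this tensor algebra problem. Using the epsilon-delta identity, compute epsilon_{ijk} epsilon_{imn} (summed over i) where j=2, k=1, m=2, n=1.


Using the identity: epsilon_{ijk} epsilon_{imn} = delta_{jm} delta_{kn} - delta_{jn} delta_{km}.
delta_{22} = 1
delta_{11} = 1
delta_{21} = 0
delta_{12} = 0
Result = 1 * 1 - 0 * 0 = 1 - 0 = 1

1


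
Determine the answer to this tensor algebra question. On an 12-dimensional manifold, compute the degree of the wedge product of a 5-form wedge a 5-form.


The degree of a wedge product is the sum of the degrees of the individual forms.
Degrees: 5, 5
Total degree = 5 + 5 = 10

10


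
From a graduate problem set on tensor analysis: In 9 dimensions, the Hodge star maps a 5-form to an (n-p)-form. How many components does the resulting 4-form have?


The Hodge dual of a p-form on an n-dimensional manifold is an (n-p)-form.
n = 9, p = 5, so dual degree = 9 - 5 = 4
The number of components is C(n, n-p) = C(9, 4) = 126

126


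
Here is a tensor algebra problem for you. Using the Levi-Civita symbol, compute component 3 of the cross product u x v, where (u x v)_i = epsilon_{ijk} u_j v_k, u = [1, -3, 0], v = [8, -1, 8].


(u x v)_3 = sum_{j,k} epsilon_{3jk} u_j v_k. Only permutations of (1,2,3) contribute; the two non-zero terms are:
eps_{312} u_1 v_2 = 1 * 1 * -1 = -1
eps_{321} u_2 v_1 = -1 * -3 * 8 = 24
(u x v)_3 = 23

23


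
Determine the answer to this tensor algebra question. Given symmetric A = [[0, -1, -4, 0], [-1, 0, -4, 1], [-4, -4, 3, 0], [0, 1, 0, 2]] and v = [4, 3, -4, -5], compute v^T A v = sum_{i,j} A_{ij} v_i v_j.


First compute Av:
(Av)_1 = 0*4 + -1*3 + -4*-4 + 0*-5 = 13
(Av)_2 = -1*4 + 0*3 + -4*-4 + 1*-5 = 7
(Av)_3 = -4*4 + -4*3 + 3*-4 + 0*-5 = -40
(Av)_4 = 0*4 + 1*3 + 0*-4 + 2*-5 = -7
Av = [13, 7, -40, -7]
Then v^T (Av) = 4*13 + 3*7 + -4*-40 + -5*-7
= 52 + 21 + 160 + 35 = 268

268


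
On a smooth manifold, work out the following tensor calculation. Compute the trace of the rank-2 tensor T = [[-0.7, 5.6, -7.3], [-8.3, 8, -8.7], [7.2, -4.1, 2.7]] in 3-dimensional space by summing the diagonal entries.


The contraction (trace) of a rank-2 tensor is the sum of its diagonal elements.
Diagonal entries: A[1,1] = -0.7, A[2,2] = 8, A[3,3] = 2.7
Tr(A) = -0.7 + 8 + 2.7 = 10

10


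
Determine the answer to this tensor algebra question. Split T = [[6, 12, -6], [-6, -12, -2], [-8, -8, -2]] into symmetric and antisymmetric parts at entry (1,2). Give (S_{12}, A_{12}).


T_{12} = 12
T_{21} = -6
S_{12} = (12 + -6)/2 = 6/2 = 3
A_{12} = (12 - -6)/2 = 18/2 = 9
Check: S + A = 3 + 9 = 12 = T_{12}.

(3, 9)


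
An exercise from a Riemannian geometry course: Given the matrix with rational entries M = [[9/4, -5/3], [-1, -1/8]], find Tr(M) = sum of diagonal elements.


The trace is the sum of diagonal entries.
Diagonal: M[1,1] = 9/4, M[2,2] = -1/8
Tr(M) = 9/4 + -1/8
Computing step by step:
After adding M[1,1]: 9/4
After adding M[2,2]: 17/8
Tr(M) = 17/8

17/8


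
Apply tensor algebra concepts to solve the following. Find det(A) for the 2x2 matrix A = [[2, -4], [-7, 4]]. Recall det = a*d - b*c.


For a 2x2 matrix [[a, b], [c, d]], det = a*d - b*c.
a = 2, b = -4, c = -7, d = 4
a*d = 2 * 4 = 8
b*c = -4 * -7 = 28
det = 8 - 28 = -20

-20


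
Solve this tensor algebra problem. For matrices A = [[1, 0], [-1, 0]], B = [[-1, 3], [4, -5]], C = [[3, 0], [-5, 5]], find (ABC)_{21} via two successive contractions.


(ABC)_{21} = sum_m (AB)_{2m} C_{m1}. First compute row 2 of AB.
(AB)_{21} = -1*-1 + 0*4 = 1
(AB)_{22} = -1*3 + 0*-5 = -3
Now contract with column 1 of C:
(AB)_{21} * C_{11} = 1 * 3 = 3
(AB)_{22} * C_{21} = -3 * -5 = 15
(ABC)_{21} = 3 + 15 = 18

18


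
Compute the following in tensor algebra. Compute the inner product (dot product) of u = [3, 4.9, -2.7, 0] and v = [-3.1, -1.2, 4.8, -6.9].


The inner product u . v = sum of u_i * v_i.
Term-by-term: 3 * -3.1, 4.9 * -1.2, -2.7 * 4.8, 0 * -6.9
Products: -9.3, -5.88, -12.96, 0
Sum = -9.3 + -5.88 + -12.96 + 0 = -28.14

-28.14


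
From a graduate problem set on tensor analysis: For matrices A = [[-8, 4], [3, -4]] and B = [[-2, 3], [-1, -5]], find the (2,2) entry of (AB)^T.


(AB)^T_{ij} = (AB)_{ji} = sum_k A_{jk} B_{ki}.
For i=2, j=2 we need (AB)_{22}:
A_{21} * B_{12} = 3 * 3 = 9
A_{22} * B_{22} = -4 * -5 = 20
Sum = 9 + 20 = 29

29


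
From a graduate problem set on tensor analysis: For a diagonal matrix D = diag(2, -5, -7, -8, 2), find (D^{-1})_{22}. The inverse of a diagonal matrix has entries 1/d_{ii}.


For a diagonal matrix, the inverse has entries (D^{-1})_{ii} = 1/d_{ii}.
The diagonal entries are: d_{11} = 2, d_{22} = -5, d_{33} = -7, d_{44} = -8, d_{55} = 2
We need (D^{-1})_{22} = 1/d_{22} = 1/-5 = -1/5

-1/5


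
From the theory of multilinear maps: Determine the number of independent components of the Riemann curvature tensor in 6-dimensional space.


The Riemann tensor in d dimensions has d^2(d^2 - 1)/12 independent components.
d = 6, so d^2 = 36
d^2 - 1 = 35
d^2(d^2 - 1) = 36 * 35 = 1260
Divide by 12: 1260 / 12 = 105

105
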